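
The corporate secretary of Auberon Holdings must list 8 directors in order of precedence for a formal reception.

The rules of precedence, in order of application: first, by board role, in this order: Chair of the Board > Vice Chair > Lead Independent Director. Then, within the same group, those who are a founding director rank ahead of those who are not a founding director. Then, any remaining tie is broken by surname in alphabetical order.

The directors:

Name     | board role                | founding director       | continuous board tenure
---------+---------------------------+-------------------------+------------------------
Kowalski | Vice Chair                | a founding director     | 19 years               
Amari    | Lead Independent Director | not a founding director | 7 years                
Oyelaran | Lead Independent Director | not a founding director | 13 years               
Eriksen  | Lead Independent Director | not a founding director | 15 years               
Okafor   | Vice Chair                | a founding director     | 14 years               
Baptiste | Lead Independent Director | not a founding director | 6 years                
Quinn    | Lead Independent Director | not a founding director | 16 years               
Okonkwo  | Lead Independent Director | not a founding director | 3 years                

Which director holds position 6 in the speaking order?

Okonkwo

By board role: Kowalski and Okafor (Vice Chair); then Amari, Baptiste, Eriksen, Okonkwo, Oyelaran and Quinn (Lead Independent Director).
Kowalski and Okafor are each a founding director, so the next rule applies.
Among Kowalski and Okafor, alphabetically by surname: Kowalski before Okafor.
Amari, Baptiste, Eriksen, Okonkwo, Oyelaran and Quinn are each not a founding director, so the next rule applies.
Among Amari, Baptiste, Eriksen, Okonkwo, Oyelaran and Quinn, alphabetically by surname: Amari before Baptiste before Eriksen before Okonkwo before Oyelaran before Quinn.
Order: Kowalski, Okafor, Amari, Baptiste, Eriksen, Okonkwo, Oyelaran, Quinn.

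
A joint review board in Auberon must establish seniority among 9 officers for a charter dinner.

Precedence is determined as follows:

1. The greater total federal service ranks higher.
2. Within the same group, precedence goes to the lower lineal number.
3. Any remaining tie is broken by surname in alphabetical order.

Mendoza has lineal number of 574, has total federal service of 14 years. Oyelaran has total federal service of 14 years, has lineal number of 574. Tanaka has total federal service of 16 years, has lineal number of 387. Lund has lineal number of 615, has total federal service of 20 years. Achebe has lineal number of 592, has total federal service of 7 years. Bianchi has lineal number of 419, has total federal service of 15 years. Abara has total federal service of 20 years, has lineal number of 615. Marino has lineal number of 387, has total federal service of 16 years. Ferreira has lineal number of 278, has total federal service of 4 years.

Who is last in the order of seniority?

Ferreira

By total federal service (higher first): Abara and Lund (both 20 years); then Marino and Tanaka (both 16 years); then Bianchi (15 years); then Mendoza and Oyelaran (both 14 years); then Achebe (7 years); then Ferreira (4 years).
Abara and Lund both have lineal number 615, so the next rule applies.
Among Abara and Lund, alphabetically by surname: Abara before Lund.
Marino and Tanaka both have lineal number 387, so the next rule applies.
Among Marino and Tanaka, alphabetically by surname: Marino before Tanaka.
Mendoza and Oyelaran both have lineal number 574, so the next rule applies.
Among Mendoza and Oyelaran, alphabetically by surname: Mendoza before Oyelaran.
Order: Abara, Lund, Marino, Tanaka, Bianchi, Mendoza, Oyelaran, Achebe, Ferreira.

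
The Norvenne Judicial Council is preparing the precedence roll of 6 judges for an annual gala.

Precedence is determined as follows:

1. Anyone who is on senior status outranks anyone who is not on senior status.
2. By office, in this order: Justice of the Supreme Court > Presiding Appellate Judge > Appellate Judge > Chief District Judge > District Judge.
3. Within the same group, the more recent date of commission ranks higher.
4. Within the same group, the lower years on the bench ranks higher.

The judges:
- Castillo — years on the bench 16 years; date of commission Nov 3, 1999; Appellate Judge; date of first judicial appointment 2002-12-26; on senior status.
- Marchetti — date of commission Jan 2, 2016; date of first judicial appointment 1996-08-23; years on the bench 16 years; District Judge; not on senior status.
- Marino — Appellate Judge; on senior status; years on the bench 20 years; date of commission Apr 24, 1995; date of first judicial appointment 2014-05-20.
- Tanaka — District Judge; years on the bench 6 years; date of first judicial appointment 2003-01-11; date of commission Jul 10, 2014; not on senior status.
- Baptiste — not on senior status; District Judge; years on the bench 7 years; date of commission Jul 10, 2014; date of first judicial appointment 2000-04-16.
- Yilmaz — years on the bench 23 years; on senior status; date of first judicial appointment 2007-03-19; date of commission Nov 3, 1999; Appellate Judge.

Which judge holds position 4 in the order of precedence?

By the first rule: Castillo, Yilmaz and Marino (each on senior status); then Marchetti, Tanaka and Baptiste (each not on senior status).
Castillo, Yilmaz and Marino are each Appellate Judge, so the next rule applies.
Among Castillo, Yilmaz and Marino, by date of commission (later first): Castillo and Yilmaz (Nov 3, 1999) before Marino (Apr 24, 1995).
Among Castillo and Yilmaz, by years on the bench (lower first): Castillo (16 years) before Yilmaz (23 years).
Marchetti, Tanaka and Baptiste are each District Judge, so the next rule applies.
Among Marchetti, Tanaka and Baptiste, by date of commission (later first): Marchetti (Jan 2, 2016) before Tanaka and Baptiste (Jul 10, 2014).
Among Tanaka and Baptiste, by years on the bench (lower first): Tanaka (6 years) before Baptiste (7 years).
Order: Castillo, Yilmaz, Marino, Marchetti, Tanaka, Baptiste.

Marchetti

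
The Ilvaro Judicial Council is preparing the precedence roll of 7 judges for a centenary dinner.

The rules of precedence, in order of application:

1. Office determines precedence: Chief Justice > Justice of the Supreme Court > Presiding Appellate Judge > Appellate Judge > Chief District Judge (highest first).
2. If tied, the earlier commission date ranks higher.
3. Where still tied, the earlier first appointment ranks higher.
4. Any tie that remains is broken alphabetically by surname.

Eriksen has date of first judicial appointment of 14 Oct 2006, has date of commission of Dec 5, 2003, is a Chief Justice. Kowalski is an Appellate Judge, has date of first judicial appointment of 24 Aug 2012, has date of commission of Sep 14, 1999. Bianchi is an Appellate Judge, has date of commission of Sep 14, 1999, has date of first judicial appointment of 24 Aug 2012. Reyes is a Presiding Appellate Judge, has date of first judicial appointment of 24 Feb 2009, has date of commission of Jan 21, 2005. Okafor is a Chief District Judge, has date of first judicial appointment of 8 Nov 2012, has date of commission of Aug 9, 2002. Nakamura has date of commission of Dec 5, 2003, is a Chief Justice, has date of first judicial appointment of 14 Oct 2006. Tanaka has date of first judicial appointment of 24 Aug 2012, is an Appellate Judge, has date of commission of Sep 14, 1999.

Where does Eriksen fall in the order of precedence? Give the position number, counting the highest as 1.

1

By office: Eriksen and Nakamura (Chief Justice); then Reyes (Presiding Appellate Judge); then Bianchi, Kowalski and Tanaka (Appellate Judge); then Okafor (Chief District Judge).
Eriksen and Nakamura both have date of commission Dec 5, 2003, so the next rule applies.
Eriksen and Nakamura both have date of first judicial appointment 14 Oct 2006, so the next rule applies.
Among Eriksen and Nakamura, alphabetically by surname: Eriksen before Nakamura.
Bianchi, Kowalski and Tanaka all have date of commission Sep 14, 1999, so the next rule applies.
Bianchi, Kowalski and Tanaka all have date of first judicial appointment 24 Aug 2012, so the next rule applies.
Among Bianchi, Kowalski and Tanaka, alphabetically by surname: Bianchi before Kowalski before Tanaka.
Order: Eriksen, Nakamura, Reyes, Bianchi, Kowalski, Tanaka, Okafor. So position 1.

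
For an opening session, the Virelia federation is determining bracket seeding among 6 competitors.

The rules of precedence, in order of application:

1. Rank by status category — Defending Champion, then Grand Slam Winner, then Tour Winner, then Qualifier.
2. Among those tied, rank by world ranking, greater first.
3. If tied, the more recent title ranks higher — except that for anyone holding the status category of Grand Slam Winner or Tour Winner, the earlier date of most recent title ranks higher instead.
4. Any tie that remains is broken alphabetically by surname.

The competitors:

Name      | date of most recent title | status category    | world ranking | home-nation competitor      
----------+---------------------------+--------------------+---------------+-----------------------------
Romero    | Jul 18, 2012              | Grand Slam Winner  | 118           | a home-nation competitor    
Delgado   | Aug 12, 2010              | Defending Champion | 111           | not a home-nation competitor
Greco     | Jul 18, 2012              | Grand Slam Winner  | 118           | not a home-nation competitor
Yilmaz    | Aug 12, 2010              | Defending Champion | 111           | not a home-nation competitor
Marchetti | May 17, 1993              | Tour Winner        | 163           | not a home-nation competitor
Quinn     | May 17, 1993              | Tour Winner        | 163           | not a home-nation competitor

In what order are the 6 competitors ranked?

Delgado, Yilmaz, Greco, Romero, Marchetti, Quinn

By status category: Delgado and Yilmaz (Defending Champion); then Greco and Romero (Grand Slam Winner); then Marchetti and Quinn (Tour Winner).
Delgado and Yilmaz both have world ranking 111, so the next rule applies.
Delgado and Yilmaz both have date of most recent title Aug 12, 2010, so the next rule applies.
Among Delgado and Yilmaz, alphabetically by surname: Delgado before Yilmaz.
Greco and Romero both have world ranking 118, so the next rule applies.
Greco and Romero both have date of most recent title Jul 18, 2012, so the next rule applies.
Among Greco and Romero, alphabetically by surname: Greco before Romero.
Marchetti and Quinn both have world ranking 163, so the next rule applies.
Marchetti and Quinn both have date of most recent title May 17, 1993, so the next rule applies.
Among Marchetti and Quinn, alphabetically by surname: Marchetti before Quinn.
Full order: Delgado, Yilmaz, Greco, Romero, Marchetti, Quinn.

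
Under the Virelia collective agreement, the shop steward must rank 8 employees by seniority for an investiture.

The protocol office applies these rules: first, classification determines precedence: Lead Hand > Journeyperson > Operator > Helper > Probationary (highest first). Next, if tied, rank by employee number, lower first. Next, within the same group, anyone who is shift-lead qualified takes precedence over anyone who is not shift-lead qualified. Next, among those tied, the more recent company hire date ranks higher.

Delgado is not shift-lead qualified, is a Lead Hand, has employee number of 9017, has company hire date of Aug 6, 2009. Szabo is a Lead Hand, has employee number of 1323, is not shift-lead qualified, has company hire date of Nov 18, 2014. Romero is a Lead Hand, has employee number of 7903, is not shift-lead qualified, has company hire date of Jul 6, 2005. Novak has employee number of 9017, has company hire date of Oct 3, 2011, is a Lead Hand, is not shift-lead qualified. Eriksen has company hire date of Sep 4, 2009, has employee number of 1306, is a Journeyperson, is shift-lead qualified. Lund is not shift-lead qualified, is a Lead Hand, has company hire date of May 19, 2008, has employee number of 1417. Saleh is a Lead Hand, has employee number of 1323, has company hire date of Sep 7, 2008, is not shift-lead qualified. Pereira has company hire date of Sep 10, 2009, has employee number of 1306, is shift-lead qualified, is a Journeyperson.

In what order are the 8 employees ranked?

By classification: Szabo, Saleh, Lund, Romero, Novak and Delgado (Lead Hand); then Pereira and Eriksen (Journeyperson).
Among Szabo, Saleh, Lund, Romero, Novak and Delgado, by employee number (lower first): Szabo and Saleh (1323) before Lund (1417) before Romero (7903) before Novak and Delgado (9017).
Szabo and Saleh are each not shift-lead qualified, so the next rule applies.
Among Szabo and Saleh, by company hire date (later first): Szabo (Nov 18, 2014) before Saleh (Sep 7, 2008).
Novak and Delgado are each not shift-lead qualified, so the next rule applies.
Among Novak and Delgado, by company hire date (later first): Novak (Oct 3, 2011) before Delgado (Aug 6, 2009).
Pereira and Eriksen both have employee number 1306, so the next rule applies.
Pereira and Eriksen are each shift-lead qualified, so the next rule applies.
Among Pereira and Eriksen, by company hire date (later first): Pereira (Sep 10, 2009) before Eriksen (Sep 4, 2009).
Full order: Szabo, Saleh, Lund, Romero, Novak, Delgado, Pereira, Eriksen.

Szabo, Saleh, Lund, Romero, Novak, Delgado, Pereira, Eriksen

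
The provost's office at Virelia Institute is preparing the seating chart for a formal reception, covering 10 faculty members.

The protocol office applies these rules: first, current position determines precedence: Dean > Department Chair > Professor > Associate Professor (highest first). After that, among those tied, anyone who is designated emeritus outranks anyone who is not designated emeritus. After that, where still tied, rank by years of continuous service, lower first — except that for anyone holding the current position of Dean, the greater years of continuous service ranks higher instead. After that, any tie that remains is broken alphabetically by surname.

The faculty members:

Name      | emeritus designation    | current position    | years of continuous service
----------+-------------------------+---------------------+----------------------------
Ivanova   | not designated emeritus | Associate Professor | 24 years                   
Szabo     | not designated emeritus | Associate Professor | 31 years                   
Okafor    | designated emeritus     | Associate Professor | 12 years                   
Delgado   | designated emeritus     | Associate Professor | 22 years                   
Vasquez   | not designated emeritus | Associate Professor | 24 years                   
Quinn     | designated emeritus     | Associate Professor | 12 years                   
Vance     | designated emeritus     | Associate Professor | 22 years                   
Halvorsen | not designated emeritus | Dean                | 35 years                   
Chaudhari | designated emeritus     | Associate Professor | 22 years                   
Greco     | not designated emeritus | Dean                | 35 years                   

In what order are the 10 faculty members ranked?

By current position: Greco and Halvorsen (Dean); then Okafor, Quinn, Chaudhari, Delgado, Vance, Ivanova, Vasquez and Szabo (Associate Professor).
Greco and Halvorsen are each not designated emeritus, so the next rule applies.
Greco and Halvorsen both have years of continuous service 35 years, so the next rule applies.
Among Greco and Halvorsen, alphabetically by surname: Greco before Halvorsen.
Among Okafor, Quinn, Chaudhari, Delgado, Vance, Ivanova, Vasquez and Szabo, designated emeritus before not designated emeritus: Okafor, Quinn, Chaudhari, Delgado and Vance (designated emeritus) before Ivanova, Vasquez and Szabo (not designated emeritus).
Among Okafor, Quinn, Chaudhari, Delgado and Vance, by years of continuous service (lower first): Okafor and Quinn (12 years) before Chaudhari, Delgado and Vance (22 years).
Among Okafor and Quinn, alphabetically by surname: Okafor before Quinn.
Among Chaudhari, Delgado and Vance, alphabetically by surname: Chaudhari before Delgado before Vance.
Among Ivanova, Vasquez and Szabo, by years of continuous service (lower first): Ivanova and Vasquez (24 years) before Szabo (31 years).
Among Ivanova and Vasquez, alphabetically by surname: Ivanova before Vasquez.
Full order: Greco, Halvorsen, Okafor, Quinn, Chaudhari, Delgado, Vance, Ivanova, Vasquez, Szabo.

Greco, Halvorsen, Okafor, Quinn, Chaudhari, Delgado, Vance, Ivanova, Vasquez, Szabo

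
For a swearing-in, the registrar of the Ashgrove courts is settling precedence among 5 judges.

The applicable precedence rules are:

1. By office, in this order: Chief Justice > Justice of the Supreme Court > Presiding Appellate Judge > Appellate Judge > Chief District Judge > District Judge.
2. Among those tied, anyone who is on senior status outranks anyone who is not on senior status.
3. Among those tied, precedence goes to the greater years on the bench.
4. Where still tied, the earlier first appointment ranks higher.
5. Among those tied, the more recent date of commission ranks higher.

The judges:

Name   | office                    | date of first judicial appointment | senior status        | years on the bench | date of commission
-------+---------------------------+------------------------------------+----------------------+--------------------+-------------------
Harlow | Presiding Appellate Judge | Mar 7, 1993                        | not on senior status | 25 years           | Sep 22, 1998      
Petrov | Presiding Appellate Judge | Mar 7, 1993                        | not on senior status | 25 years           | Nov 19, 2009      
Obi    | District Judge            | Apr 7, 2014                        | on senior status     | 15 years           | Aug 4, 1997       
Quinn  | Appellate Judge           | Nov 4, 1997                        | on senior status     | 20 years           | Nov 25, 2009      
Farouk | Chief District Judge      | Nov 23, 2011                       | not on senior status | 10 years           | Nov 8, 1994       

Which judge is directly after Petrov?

By office: Petrov and Harlow (Presiding Appellate Judge); then Quinn (Appellate Judge); then Farouk (Chief District Judge); then Obi (District Judge).
Petrov and Harlow are each not on senior status, so the next rule applies.
Petrov and Harlow both have years on the bench 25 years, so the next rule applies.
Petrov and Harlow both have date of first judicial appointment Mar 7, 1993, so the next rule applies.
Among Petrov and Harlow, by date of commission (later first): Petrov (Nov 19, 2009) before Harlow (Sep 22, 1998).
Order: Petrov, Harlow, Quinn, Farouk, Obi.

Harlow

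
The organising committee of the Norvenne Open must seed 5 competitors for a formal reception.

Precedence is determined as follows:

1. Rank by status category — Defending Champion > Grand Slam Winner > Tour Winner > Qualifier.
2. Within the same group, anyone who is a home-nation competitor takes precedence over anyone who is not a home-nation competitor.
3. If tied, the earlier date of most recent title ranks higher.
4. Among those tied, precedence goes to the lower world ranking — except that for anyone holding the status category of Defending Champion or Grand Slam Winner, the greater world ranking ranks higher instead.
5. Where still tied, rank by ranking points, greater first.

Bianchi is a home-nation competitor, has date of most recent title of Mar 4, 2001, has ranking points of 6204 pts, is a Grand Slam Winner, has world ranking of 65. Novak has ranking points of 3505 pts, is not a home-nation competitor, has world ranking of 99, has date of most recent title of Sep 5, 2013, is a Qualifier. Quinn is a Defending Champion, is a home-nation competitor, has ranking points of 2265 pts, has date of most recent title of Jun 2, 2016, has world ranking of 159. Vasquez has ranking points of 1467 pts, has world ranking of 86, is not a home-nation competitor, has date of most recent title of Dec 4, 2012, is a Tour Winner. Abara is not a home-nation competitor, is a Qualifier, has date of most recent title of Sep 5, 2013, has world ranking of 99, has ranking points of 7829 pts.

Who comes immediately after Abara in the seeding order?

By status category: Quinn (Defending Champion); then Bianchi (Grand Slam Winner); then Vasquez (Tour Winner); then Abara and Novak (Qualifier).
Abara and Novak are each not a home-nation competitor, so the next rule applies.
Abara and Novak both have date of most recent title Sep 5, 2013, so the next rule applies.
Abara and Novak both have world ranking 99, so the next rule applies.
Among Abara and Novak, by ranking points (higher first): Abara (7829 pts) before Novak (3505 pts).
Order: Quinn, Bianchi, Vasquez, Abara, Novak.

Novak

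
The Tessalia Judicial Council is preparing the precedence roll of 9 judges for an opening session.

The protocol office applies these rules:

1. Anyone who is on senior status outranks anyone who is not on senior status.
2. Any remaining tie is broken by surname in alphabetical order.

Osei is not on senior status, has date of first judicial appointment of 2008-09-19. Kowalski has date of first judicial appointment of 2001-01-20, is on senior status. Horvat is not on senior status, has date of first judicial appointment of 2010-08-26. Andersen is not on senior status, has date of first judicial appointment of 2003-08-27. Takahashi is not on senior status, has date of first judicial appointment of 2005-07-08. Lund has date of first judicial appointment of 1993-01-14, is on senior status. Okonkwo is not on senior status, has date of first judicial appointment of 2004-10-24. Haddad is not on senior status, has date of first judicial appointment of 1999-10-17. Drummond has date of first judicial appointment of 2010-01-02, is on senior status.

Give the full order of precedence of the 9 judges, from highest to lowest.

Drummond, Kowalski, Lund, Andersen, Haddad, Horvat, Okonkwo, Osei, Takahashi

By the first rule: Drummond, Kowalski and Lund (each on senior status); then Andersen, Haddad, Horvat, Okonkwo, Osei and Takahashi (each not on senior status).
Among Drummond, Kowalski and Lund, alphabetically by surname: Drummond before Kowalski before Lund.
Among Andersen, Haddad, Horvat, Okonkwo, Osei and Takahashi, alphabetically by surname: Andersen before Haddad before Horvat before Okonkwo before Osei before Takahashi.
Full order: Drummond, Kowalski, Lund, Andersen, Haddad, Horvat, Okonkwo, Osei, Takahashi.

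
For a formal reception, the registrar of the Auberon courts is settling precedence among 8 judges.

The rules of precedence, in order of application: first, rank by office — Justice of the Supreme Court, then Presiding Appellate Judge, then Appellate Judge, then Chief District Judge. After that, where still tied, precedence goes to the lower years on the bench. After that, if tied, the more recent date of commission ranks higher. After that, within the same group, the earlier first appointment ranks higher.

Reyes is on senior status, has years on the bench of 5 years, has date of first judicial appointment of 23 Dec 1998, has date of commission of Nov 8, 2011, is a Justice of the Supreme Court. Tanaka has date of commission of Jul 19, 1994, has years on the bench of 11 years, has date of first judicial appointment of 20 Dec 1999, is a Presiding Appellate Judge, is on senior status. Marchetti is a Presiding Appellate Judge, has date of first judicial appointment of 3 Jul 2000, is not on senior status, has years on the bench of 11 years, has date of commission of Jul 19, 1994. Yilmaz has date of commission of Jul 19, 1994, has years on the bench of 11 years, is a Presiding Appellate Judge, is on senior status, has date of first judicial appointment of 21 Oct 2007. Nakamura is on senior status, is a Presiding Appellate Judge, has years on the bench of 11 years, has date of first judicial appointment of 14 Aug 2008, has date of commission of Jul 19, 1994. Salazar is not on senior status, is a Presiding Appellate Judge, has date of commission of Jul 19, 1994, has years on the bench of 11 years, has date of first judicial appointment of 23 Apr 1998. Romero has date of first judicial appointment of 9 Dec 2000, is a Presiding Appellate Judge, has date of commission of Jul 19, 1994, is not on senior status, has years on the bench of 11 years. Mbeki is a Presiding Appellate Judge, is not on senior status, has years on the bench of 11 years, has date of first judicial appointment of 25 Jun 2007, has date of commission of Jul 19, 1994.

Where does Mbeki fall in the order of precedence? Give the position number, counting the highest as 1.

6

By office: Reyes (Justice of the Supreme Court); then Salazar, Tanaka, Marchetti, Romero, Mbeki, Yilmaz and Nakamura (Presiding Appellate Judge).
Salazar, Tanaka, Marchetti, Romero, Mbeki, Yilmaz and Nakamura all have years on the bench 11 years, so the next rule applies.
Salazar, Tanaka, Marchetti, Romero, Mbeki, Yilmaz and Nakamura all have date of commission Jul 19, 1994, so the next rule applies.
Among Salazar, Tanaka, Marchetti, Romero, Mbeki, Yilmaz and Nakamura, by date of first judicial appointment (earlier first): Salazar (23 Apr 1998) before Tanaka (20 Dec 1999) before Marchetti (3 Jul 2000) before Romero (9 Dec 2000) before Mbeki (25 Jun 2007) before Yilmaz (21 Oct 2007) before Nakamura (14 Aug 2008).
Order: Reyes, Salazar, Tanaka, Marchetti, Romero, Mbeki, Yilmaz, Nakamura. So position 6.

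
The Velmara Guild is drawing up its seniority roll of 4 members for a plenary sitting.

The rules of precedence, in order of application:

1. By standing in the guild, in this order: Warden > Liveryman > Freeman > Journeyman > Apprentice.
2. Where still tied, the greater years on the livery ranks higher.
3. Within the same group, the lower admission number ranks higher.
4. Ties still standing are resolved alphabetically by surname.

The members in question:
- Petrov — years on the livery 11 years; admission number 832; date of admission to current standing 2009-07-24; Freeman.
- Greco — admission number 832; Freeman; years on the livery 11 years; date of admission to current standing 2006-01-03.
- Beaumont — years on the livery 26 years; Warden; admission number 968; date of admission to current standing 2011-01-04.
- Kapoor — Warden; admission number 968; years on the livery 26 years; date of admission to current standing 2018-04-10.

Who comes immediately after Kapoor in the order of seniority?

Greco

By standing in the guild: Beaumont and Kapoor (Warden); then Greco and Petrov (Freeman).
Beaumont and Kapoor both have years on the livery 26 years, so the next rule applies.
Beaumont and Kapoor both have admission number 968, so the next rule applies.
Among Beaumont and Kapoor, alphabetically by surname: Beaumont before Kapoor.
Greco and Petrov both have years on the livery 11 years, so the next rule applies.
Greco and Petrov both have admission number 832, so the next rule applies.
Among Greco and Petrov, alphabetically by surname: Greco before Petrov.
Order: Beaumont, Kapoor, Greco, Petrov.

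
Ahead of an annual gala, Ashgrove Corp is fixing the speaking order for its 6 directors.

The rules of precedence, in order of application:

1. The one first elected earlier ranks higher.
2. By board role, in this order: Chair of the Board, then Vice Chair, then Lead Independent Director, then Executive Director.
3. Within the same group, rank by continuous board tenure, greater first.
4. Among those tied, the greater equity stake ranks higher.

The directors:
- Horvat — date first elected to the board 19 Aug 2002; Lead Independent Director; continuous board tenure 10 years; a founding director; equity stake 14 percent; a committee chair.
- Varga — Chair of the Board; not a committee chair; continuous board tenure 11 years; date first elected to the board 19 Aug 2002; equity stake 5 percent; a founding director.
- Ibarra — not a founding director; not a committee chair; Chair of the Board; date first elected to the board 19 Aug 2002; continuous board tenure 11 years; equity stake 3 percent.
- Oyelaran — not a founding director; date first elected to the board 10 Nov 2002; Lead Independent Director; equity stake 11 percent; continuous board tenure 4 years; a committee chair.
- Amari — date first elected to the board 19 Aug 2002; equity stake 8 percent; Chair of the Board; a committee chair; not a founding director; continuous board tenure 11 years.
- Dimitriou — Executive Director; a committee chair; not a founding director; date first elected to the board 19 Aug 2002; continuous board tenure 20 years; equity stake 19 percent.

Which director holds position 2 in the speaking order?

By date first elected to the board (earlier first): Amari, Varga, Ibarra, Horvat and Dimitriou (each 19 Aug 2002); then Oyelaran (10 Nov 2002).
Among Amari, Varga, Ibarra, Horvat and Dimitriou, by board role: Amari, Varga and Ibarra (Chair of the Board) before Horvat (Lead Independent Director) before Dimitriou (Executive Director).
Amari, Varga and Ibarra all have continuous board tenure 11 years, so the next rule applies.
Among Amari, Varga and Ibarra, by equity stake (higher first): Amari (8 percent) before Varga (5 percent) before Ibarra (3 percent).
Order: Amari, Varga, Ibarra, Horvat, Dimitriou, Oyelaran.

Varga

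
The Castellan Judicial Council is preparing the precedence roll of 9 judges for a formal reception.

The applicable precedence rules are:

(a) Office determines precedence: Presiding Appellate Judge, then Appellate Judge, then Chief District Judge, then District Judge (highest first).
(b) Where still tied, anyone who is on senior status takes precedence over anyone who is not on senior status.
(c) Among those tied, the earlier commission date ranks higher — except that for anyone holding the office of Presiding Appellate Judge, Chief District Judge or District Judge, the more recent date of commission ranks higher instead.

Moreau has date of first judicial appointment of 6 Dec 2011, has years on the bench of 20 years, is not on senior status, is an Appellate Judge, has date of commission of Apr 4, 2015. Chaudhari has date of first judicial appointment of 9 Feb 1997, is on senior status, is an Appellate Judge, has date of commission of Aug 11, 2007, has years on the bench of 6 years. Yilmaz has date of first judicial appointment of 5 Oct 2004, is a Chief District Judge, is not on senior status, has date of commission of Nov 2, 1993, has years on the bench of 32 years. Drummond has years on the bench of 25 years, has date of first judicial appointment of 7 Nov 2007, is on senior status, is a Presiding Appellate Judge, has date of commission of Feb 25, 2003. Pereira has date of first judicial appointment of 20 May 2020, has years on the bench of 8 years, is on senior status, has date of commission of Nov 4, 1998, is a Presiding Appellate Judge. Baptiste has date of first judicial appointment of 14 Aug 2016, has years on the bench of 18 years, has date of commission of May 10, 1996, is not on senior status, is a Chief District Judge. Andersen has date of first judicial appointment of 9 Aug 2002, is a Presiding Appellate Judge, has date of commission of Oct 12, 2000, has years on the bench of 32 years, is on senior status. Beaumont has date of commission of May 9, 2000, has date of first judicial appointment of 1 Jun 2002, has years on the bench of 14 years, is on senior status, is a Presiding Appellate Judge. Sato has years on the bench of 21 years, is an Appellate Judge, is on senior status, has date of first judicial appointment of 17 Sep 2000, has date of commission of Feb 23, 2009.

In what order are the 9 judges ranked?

Drummond, Andersen, Beaumont, Pereira, Chaudhari, Sato, Moreau, Baptiste, Yilmaz

By office: Drummond, Andersen, Beaumont and Pereira (Presiding Appellate Judge); then Chaudhari, Sato and Moreau (Appellate Judge); then Baptiste and Yilmaz (Chief District Judge).
Drummond, Andersen, Beaumont and Pereira are each on senior status, so the next rule applies.
Among Drummond, Andersen, Beaumont and Pereira, by date of commission (later first) (reversed rule for this group): Drummond (Feb 25, 2003) before Andersen (Oct 12, 2000) before Beaumont (May 9, 2000) before Pereira (Nov 4, 1998).
Among Chaudhari, Sato and Moreau, on senior status before not on senior status: Chaudhari and Sato (on senior status) before Moreau (not on senior status).
Among Chaudhari and Sato, by date of commission (earlier first): Chaudhari (Aug 11, 2007) before Sato (Feb 23, 2009).
Baptiste and Yilmaz are each not on senior status, so the next rule applies.
Among Baptiste and Yilmaz, by date of commission (later first) (reversed rule for this group): Baptiste (May 10, 1996) before Yilmaz (Nov 2, 1993).
Full order: Drummond, Andersen, Beaumont, Pereira, Chaudhari, Sato, Moreau, Baptiste, Yilmaz.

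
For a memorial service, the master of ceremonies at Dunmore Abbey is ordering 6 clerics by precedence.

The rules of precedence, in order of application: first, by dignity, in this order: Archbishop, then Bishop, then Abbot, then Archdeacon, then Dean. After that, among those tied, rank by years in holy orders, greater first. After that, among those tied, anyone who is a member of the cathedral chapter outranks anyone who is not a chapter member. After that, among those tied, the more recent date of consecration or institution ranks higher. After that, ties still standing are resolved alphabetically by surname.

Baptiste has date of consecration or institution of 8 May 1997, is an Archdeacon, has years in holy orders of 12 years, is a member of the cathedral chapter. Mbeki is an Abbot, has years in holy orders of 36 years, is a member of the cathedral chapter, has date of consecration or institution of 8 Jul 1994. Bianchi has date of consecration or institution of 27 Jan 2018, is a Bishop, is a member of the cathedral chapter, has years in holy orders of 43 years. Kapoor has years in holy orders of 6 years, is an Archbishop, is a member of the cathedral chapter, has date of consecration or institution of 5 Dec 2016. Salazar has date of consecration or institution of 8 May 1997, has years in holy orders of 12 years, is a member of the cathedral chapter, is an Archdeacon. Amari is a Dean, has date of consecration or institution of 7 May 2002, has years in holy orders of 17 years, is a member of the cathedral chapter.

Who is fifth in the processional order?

By dignity: Kapoor (Archbishop); then Bianchi (Bishop); then Mbeki (Abbot); then Baptiste and Salazar (Archdeacon); then Amari (Dean).
Baptiste and Salazar both have years in holy orders 12 years, so the next rule applies.
Baptiste and Salazar are each a member of the cathedral chapter, so the next rule applies.
Baptiste and Salazar both have date of consecration or institution 8 May 1997, so the next rule applies.
Among Baptiste and Salazar, alphabetically by surname: Baptiste before Salazar.
Order: Kapoor, Bianchi, Mbeki, Baptiste, Salazar, Amari.

Salazar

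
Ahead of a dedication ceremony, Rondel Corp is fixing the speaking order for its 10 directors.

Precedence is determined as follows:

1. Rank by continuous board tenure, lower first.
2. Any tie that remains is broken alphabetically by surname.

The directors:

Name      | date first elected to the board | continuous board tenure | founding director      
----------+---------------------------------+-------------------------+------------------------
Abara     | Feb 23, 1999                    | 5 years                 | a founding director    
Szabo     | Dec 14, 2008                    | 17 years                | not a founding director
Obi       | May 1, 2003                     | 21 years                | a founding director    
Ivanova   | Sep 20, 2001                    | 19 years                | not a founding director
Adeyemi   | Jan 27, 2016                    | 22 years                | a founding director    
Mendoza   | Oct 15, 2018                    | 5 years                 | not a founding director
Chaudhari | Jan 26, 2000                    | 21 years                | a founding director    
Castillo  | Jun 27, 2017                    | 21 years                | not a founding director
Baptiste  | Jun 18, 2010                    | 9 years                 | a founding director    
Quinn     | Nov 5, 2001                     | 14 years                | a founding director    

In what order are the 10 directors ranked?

Abara, Mendoza, Baptiste, Quinn, Szabo, Ivanova, Castillo, Chaudhari, Obi, Adeyemi

By continuous board tenure (lower first): Abara and Mendoza (both 5 years); then Baptiste (9 years); then Quinn (14 years); then Szabo (17 years); then Ivanova (19 years); then Castillo, Chaudhari and Obi (each 21 years); then Adeyemi (22 years).
Among Abara and Mendoza, alphabetically by surname: Abara before Mendoza.
Among Castillo, Chaudhari and Obi, alphabetically by surname: Castillo before Chaudhari before Obi.
Full order: Abara, Mendoza, Baptiste, Quinn, Szabo, Ivanova, Castillo, Chaudhari, Obi, Adeyemi.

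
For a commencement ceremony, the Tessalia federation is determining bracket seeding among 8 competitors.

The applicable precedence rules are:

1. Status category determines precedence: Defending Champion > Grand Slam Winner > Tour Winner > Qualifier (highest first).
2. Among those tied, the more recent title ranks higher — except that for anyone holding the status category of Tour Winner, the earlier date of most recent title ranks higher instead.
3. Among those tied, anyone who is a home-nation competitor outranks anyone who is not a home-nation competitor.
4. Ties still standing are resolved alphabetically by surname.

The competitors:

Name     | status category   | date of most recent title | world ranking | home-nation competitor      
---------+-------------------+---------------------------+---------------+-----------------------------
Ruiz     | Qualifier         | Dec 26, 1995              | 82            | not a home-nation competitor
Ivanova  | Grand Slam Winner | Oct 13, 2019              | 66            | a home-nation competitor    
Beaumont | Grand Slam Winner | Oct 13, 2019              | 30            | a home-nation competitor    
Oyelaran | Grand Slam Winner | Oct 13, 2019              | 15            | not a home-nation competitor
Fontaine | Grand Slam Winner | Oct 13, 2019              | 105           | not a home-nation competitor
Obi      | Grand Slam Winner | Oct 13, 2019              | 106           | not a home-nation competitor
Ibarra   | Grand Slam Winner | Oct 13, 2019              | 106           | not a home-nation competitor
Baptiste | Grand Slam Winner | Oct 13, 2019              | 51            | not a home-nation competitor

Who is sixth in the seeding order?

Obi

By status category: Beaumont, Ivanova, Baptiste, Fontaine, Ibarra, Obi and Oyelaran (Grand Slam Winner); then Ruiz (Qualifier).
Beaumont, Ivanova, Baptiste, Fontaine, Ibarra, Obi and Oyelaran all have date of most recent title Oct 13, 2019, so the next rule applies.
Among Beaumont, Ivanova, Baptiste, Fontaine, Ibarra, Obi and Oyelaran, a home-nation competitor before not a home-nation competitor: Beaumont and Ivanova (a home-nation competitor) before Baptiste, Fontaine, Ibarra, Obi and Oyelaran (not a home-nation competitor).
Among Beaumont and Ivanova, alphabetically by surname: Beaumont before Ivanova.
Among Baptiste, Fontaine, Ibarra, Obi and Oyelaran, alphabetically by surname: Baptiste before Fontaine before Ibarra before Obi before Oyelaran.
Order: Beaumont, Ivanova, Baptiste, Fontaine, Ibarra, Obi, Oyelaran, Ruiz.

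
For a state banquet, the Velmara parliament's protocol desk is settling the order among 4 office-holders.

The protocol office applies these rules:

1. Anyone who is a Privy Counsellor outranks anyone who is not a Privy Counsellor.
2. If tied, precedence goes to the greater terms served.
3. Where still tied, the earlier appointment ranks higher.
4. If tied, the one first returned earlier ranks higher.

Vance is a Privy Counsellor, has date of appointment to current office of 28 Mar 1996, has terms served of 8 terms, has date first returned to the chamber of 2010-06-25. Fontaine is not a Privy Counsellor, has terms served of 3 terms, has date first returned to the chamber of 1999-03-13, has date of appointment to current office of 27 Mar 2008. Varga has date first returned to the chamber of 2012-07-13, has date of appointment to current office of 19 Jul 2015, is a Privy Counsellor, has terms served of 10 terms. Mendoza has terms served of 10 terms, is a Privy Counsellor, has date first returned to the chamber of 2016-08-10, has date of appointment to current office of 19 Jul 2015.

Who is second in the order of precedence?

By the first rule: Varga, Mendoza and Vance (each a Privy Counsellor); then Fontaine (not a Privy Counsellor).
Among Varga, Mendoza and Vance, by terms served (higher first): Varga and Mendoza (10 terms) before Vance (8 terms).
Varga and Mendoza both have date of appointment to current office 19 Jul 2015, so the next rule applies.
Among Varga and Mendoza, by date first returned to the chamber (earlier first): Varga (2012-07-13) before Mendoza (2016-08-10).
Order: Varga, Mendoza, Vance, Fontaine.

Mendoza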